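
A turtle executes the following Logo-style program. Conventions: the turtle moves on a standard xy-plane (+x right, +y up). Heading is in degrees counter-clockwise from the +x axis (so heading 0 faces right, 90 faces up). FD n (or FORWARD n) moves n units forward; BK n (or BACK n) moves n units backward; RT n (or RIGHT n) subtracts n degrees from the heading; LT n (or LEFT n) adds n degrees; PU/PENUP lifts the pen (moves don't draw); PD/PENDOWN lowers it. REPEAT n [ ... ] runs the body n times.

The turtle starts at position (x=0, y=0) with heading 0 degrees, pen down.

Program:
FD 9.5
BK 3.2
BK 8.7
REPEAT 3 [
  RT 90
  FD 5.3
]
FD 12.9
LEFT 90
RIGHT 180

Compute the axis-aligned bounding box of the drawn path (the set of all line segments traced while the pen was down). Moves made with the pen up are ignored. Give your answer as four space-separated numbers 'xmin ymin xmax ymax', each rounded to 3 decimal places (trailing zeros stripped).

Answer: -7.7 -5.3 9.5 12.9

Derivation:
Executing turtle program step by step:
Start: pos=(0,0), heading=0, pen down
FD 9.5: (0,0) -> (9.5,0) [heading=0, draw]
BK 3.2: (9.5,0) -> (6.3,0) [heading=0, draw]
BK 8.7: (6.3,0) -> (-2.4,0) [heading=0, draw]
REPEAT 3 [
  -- iteration 1/3 --
  RT 90: heading 0 -> 270
  FD 5.3: (-2.4,0) -> (-2.4,-5.3) [heading=270, draw]
  -- iteration 2/3 --
  RT 90: heading 270 -> 180
  FD 5.3: (-2.4,-5.3) -> (-7.7,-5.3) [heading=180, draw]
  -- iteration 3/3 --
  RT 90: heading 180 -> 90
  FD 5.3: (-7.7,-5.3) -> (-7.7,0) [heading=90, draw]
]
FD 12.9: (-7.7,0) -> (-7.7,12.9) [heading=90, draw]
LT 90: heading 90 -> 180
RT 180: heading 180 -> 0
Final: pos=(-7.7,12.9), heading=0, 7 segment(s) drawn

Segment endpoints: x in {-7.7, -7.7, -7.7, -2.4, -2.4, 0, 6.3, 9.5}, y in {-5.3, -5.3, 0, 0, 12.9}
xmin=-7.7, ymin=-5.3, xmax=9.5, ymax=12.9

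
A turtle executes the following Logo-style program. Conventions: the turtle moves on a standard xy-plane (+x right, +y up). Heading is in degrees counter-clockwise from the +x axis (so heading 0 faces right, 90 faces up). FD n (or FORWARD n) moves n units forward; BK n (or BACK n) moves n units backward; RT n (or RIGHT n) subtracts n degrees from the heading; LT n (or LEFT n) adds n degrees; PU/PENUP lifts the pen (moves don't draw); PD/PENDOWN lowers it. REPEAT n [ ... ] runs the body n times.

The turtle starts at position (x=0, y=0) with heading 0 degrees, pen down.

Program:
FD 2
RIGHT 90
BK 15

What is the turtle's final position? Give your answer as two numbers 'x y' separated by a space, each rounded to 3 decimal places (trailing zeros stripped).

Answer: 2 15

Derivation:
Executing turtle program step by step:
Start: pos=(0,0), heading=0, pen down
FD 2: (0,0) -> (2,0) [heading=0, draw]
RT 90: heading 0 -> 270
BK 15: (2,0) -> (2,15) [heading=270, draw]
Final: pos=(2,15), heading=270, 2 segment(s) drawn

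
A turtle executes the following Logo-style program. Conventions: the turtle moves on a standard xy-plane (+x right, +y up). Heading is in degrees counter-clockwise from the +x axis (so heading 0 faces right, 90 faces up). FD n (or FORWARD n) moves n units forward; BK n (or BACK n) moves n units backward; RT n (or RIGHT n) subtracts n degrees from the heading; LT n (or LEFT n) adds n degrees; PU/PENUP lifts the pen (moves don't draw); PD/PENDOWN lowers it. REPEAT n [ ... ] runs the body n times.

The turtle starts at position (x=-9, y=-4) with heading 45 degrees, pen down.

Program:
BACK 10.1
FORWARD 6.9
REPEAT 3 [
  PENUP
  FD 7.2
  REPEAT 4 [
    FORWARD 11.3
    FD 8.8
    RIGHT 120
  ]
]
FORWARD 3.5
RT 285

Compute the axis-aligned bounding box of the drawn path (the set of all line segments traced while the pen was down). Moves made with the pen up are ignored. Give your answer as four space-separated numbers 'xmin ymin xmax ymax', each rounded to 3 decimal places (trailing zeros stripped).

Answer: -16.142 -11.142 -9 -4

Derivation:
Executing turtle program step by step:
Start: pos=(-9,-4), heading=45, pen down
BK 10.1: (-9,-4) -> (-16.142,-11.142) [heading=45, draw]
FD 6.9: (-16.142,-11.142) -> (-11.263,-6.263) [heading=45, draw]
REPEAT 3 [
  -- iteration 1/3 --
  PU: pen up
  FD 7.2: (-11.263,-6.263) -> (-6.172,-1.172) [heading=45, move]
  REPEAT 4 [
    -- iteration 1/4 --
    FD 11.3: (-6.172,-1.172) -> (1.819,6.819) [heading=45, move]
    FD 8.8: (1.819,6.819) -> (8.041,13.041) [heading=45, move]
    RT 120: heading 45 -> 285
    -- iteration 2/4 --
    FD 11.3: (8.041,13.041) -> (10.966,2.126) [heading=285, move]
    FD 8.8: (10.966,2.126) -> (13.244,-6.374) [heading=285, move]
    RT 120: heading 285 -> 165
    -- iteration 3/4 --
    FD 11.3: (13.244,-6.374) -> (2.329,-3.449) [heading=165, move]
    FD 8.8: (2.329,-3.449) -> (-6.172,-1.172) [heading=165, move]
    RT 120: heading 165 -> 45
    -- iteration 4/4 --
    FD 11.3: (-6.172,-1.172) -> (1.819,6.819) [heading=45, move]
    FD 8.8: (1.819,6.819) -> (8.041,13.041) [heading=45, move]
    RT 120: heading 45 -> 285
  ]
  -- iteration 2/3 --
  PU: pen up
  FD 7.2: (8.041,13.041) -> (9.905,6.087) [heading=285, move]
  REPEAT 4 [
    -- iteration 1/4 --
    FD 11.3: (9.905,6.087) -> (12.829,-4.828) [heading=285, move]
    FD 8.8: (12.829,-4.828) -> (15.107,-13.329) [heading=285, move]
    RT 120: heading 285 -> 165
    -- iteration 2/4 --
    FD 11.3: (15.107,-13.329) -> (4.192,-10.404) [heading=165, move]
    FD 8.8: (4.192,-10.404) -> (-4.308,-8.126) [heading=165, move]
    RT 120: heading 165 -> 45
    -- iteration 3/4 --
    FD 11.3: (-4.308,-8.126) -> (3.682,-0.136) [heading=45, move]
    FD 8.8: (3.682,-0.136) -> (9.905,6.087) [heading=45, move]
    RT 120: heading 45 -> 285
    -- iteration 4/4 --
    FD 11.3: (9.905,6.087) -> (12.829,-4.828) [heading=285, move]
    FD 8.8: (12.829,-4.828) -> (15.107,-13.329) [heading=285, move]
    RT 120: heading 285 -> 165
  ]
  -- iteration 3/3 --
  PU: pen up
  FD 7.2: (15.107,-13.329) -> (8.152,-11.465) [heading=165, move]
  REPEAT 4 [
    -- iteration 1/4 --
    FD 11.3: (8.152,-11.465) -> (-2.763,-8.54) [heading=165, move]
    FD 8.8: (-2.763,-8.54) -> (-11.263,-6.263) [heading=165, move]
    RT 120: heading 165 -> 45
    -- iteration 2/4 --
    FD 11.3: (-11.263,-6.263) -> (-3.272,1.728) [heading=45, move]
    FD 8.8: (-3.272,1.728) -> (2.95,7.95) [heading=45, move]
    RT 120: heading 45 -> 285
    -- iteration 3/4 --
    FD 11.3: (2.95,7.95) -> (5.875,-2.965) [heading=285, move]
    FD 8.8: (5.875,-2.965) -> (8.152,-11.465) [heading=285, move]
    RT 120: heading 285 -> 165
    -- iteration 4/4 --
    FD 11.3: (8.152,-11.465) -> (-2.763,-8.54) [heading=165, move]
    FD 8.8: (-2.763,-8.54) -> (-11.263,-6.263) [heading=165, move]
    RT 120: heading 165 -> 45
  ]
]
FD 3.5: (-11.263,-6.263) -> (-8.788,-3.788) [heading=45, move]
RT 285: heading 45 -> 120
Final: pos=(-8.788,-3.788), heading=120, 2 segment(s) drawn

Segment endpoints: x in {-16.142, -11.263, -9}, y in {-11.142, -6.263, -4}
xmin=-16.142, ymin=-11.142, xmax=-9, ymax=-4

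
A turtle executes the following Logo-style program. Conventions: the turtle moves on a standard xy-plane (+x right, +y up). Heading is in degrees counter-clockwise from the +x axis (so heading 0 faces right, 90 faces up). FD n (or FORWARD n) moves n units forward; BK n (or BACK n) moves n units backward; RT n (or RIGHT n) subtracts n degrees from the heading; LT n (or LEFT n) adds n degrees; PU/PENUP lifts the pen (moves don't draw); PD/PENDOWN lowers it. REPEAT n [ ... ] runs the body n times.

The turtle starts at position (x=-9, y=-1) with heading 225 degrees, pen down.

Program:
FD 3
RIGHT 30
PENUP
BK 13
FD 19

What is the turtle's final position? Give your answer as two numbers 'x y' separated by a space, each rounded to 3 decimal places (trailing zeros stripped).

Answer: -16.917 -4.674

Derivation:
Executing turtle program step by step:
Start: pos=(-9,-1), heading=225, pen down
FD 3: (-9,-1) -> (-11.121,-3.121) [heading=225, draw]
RT 30: heading 225 -> 195
PU: pen up
BK 13: (-11.121,-3.121) -> (1.436,0.243) [heading=195, move]
FD 19: (1.436,0.243) -> (-16.917,-4.674) [heading=195, move]
Final: pos=(-16.917,-4.674), heading=195, 1 segment(s) drawn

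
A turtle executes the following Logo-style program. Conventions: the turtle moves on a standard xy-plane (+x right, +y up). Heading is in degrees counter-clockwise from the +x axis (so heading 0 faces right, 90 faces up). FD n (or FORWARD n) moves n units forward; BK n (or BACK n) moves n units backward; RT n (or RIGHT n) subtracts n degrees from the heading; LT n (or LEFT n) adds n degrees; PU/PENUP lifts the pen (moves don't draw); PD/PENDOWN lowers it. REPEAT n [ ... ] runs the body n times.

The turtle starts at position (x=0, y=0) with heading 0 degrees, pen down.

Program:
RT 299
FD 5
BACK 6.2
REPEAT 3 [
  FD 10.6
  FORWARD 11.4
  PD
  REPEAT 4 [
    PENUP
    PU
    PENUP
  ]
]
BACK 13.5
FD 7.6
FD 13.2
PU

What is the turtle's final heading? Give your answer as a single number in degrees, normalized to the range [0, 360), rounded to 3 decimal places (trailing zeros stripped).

Answer: 61

Derivation:
Executing turtle program step by step:
Start: pos=(0,0), heading=0, pen down
RT 299: heading 0 -> 61
FD 5: (0,0) -> (2.424,4.373) [heading=61, draw]
BK 6.2: (2.424,4.373) -> (-0.582,-1.05) [heading=61, draw]
REPEAT 3 [
  -- iteration 1/3 --
  FD 10.6: (-0.582,-1.05) -> (4.557,8.221) [heading=61, draw]
  FD 11.4: (4.557,8.221) -> (10.084,18.192) [heading=61, draw]
  PD: pen down
  REPEAT 4 [
    -- iteration 1/4 --
    PU: pen up
    PU: pen up
    PU: pen up
    -- iteration 2/4 --
    PU: pen up
    PU: pen up
    PU: pen up
    -- iteration 3/4 --
    PU: pen up
    PU: pen up
    PU: pen up
    -- iteration 4/4 --
    PU: pen up
    PU: pen up
    PU: pen up
  ]
  -- iteration 2/3 --
  FD 10.6: (10.084,18.192) -> (15.223,27.463) [heading=61, move]
  FD 11.4: (15.223,27.463) -> (20.75,37.434) [heading=61, move]
  PD: pen down
  REPEAT 4 [
    -- iteration 1/4 --
    PU: pen up
    PU: pen up
    PU: pen up
    -- iteration 2/4 --
    PU: pen up
    PU: pen up
    PU: pen up
    -- iteration 3/4 --
    PU: pen up
    PU: pen up
    PU: pen up
    -- iteration 4/4 --
    PU: pen up
    PU: pen up
    PU: pen up
  ]
  -- iteration 3/3 --
  FD 10.6: (20.75,37.434) -> (25.889,46.705) [heading=61, move]
  FD 11.4: (25.889,46.705) -> (31.416,56.675) [heading=61, move]
  PD: pen down
  REPEAT 4 [
    -- iteration 1/4 --
    PU: pen up
    PU: pen up
    PU: pen up
    -- iteration 2/4 --
    PU: pen up
    PU: pen up
    PU: pen up
    -- iteration 3/4 --
    PU: pen up
    PU: pen up
    PU: pen up
    -- iteration 4/4 --
    PU: pen up
    PU: pen up
    PU: pen up
  ]
]
BK 13.5: (31.416,56.675) -> (24.871,44.868) [heading=61, move]
FD 7.6: (24.871,44.868) -> (28.555,51.515) [heading=61, move]
FD 13.2: (28.555,51.515) -> (34.955,63.06) [heading=61, move]
PU: pen up
Final: pos=(34.955,63.06), heading=61, 4 segment(s) drawn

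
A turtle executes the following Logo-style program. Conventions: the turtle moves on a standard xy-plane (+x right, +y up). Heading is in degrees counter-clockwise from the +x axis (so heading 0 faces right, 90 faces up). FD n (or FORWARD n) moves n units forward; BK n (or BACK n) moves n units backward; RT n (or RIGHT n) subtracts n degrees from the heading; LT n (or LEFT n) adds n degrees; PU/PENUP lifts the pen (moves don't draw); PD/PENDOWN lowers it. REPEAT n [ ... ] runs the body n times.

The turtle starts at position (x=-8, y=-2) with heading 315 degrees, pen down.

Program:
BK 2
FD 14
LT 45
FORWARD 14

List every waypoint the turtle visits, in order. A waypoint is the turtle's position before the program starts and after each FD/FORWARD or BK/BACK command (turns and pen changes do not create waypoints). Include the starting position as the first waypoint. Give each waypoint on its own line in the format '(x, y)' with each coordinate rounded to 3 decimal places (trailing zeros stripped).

Answer: (-8, -2)
(-9.414, -0.586)
(0.485, -10.485)
(14.485, -10.485)

Derivation:
Executing turtle program step by step:
Start: pos=(-8,-2), heading=315, pen down
BK 2: (-8,-2) -> (-9.414,-0.586) [heading=315, draw]
FD 14: (-9.414,-0.586) -> (0.485,-10.485) [heading=315, draw]
LT 45: heading 315 -> 0
FD 14: (0.485,-10.485) -> (14.485,-10.485) [heading=0, draw]
Final: pos=(14.485,-10.485), heading=0, 3 segment(s) drawn
Waypoints (4 total):
(-8, -2)
(-9.414, -0.586)
(0.485, -10.485)
(14.485, -10.485)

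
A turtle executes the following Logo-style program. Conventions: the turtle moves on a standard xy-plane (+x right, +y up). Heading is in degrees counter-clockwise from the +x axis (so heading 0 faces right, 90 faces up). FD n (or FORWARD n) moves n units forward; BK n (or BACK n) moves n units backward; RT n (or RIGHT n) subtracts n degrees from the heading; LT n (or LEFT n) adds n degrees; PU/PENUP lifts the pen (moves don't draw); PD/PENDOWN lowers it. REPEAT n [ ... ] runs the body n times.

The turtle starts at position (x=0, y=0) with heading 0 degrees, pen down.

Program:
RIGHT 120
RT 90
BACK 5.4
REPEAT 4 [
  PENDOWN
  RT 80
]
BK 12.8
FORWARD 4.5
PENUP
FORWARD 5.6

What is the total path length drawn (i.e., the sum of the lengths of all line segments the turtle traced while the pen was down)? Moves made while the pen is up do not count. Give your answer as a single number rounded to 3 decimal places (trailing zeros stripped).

Answer: 22.7

Derivation:
Executing turtle program step by step:
Start: pos=(0,0), heading=0, pen down
RT 120: heading 0 -> 240
RT 90: heading 240 -> 150
BK 5.4: (0,0) -> (4.677,-2.7) [heading=150, draw]
REPEAT 4 [
  -- iteration 1/4 --
  PD: pen down
  RT 80: heading 150 -> 70
  -- iteration 2/4 --
  PD: pen down
  RT 80: heading 70 -> 350
  -- iteration 3/4 --
  PD: pen down
  RT 80: heading 350 -> 270
  -- iteration 4/4 --
  PD: pen down
  RT 80: heading 270 -> 190
]
BK 12.8: (4.677,-2.7) -> (17.282,-0.477) [heading=190, draw]
FD 4.5: (17.282,-0.477) -> (12.85,-1.259) [heading=190, draw]
PU: pen up
FD 5.6: (12.85,-1.259) -> (7.336,-2.231) [heading=190, move]
Final: pos=(7.336,-2.231), heading=190, 3 segment(s) drawn

Segment lengths:
  seg 1: (0,0) -> (4.677,-2.7), length = 5.4
  seg 2: (4.677,-2.7) -> (17.282,-0.477), length = 12.8
  seg 3: (17.282,-0.477) -> (12.85,-1.259), length = 4.5
Total = 22.7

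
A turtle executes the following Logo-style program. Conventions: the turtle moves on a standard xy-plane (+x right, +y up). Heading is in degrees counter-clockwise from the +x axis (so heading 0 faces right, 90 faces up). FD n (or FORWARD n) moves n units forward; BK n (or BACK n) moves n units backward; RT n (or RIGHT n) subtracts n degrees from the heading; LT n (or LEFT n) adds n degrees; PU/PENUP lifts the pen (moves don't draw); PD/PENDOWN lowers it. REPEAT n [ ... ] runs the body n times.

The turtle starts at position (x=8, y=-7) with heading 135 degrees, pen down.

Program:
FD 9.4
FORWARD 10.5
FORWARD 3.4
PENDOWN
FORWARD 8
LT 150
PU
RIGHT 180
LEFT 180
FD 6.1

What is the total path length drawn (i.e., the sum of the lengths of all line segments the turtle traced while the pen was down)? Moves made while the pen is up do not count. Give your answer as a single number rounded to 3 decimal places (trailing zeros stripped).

Executing turtle program step by step:
Start: pos=(8,-7), heading=135, pen down
FD 9.4: (8,-7) -> (1.353,-0.353) [heading=135, draw]
FD 10.5: (1.353,-0.353) -> (-6.071,7.071) [heading=135, draw]
FD 3.4: (-6.071,7.071) -> (-8.476,9.476) [heading=135, draw]
PD: pen down
FD 8: (-8.476,9.476) -> (-14.132,15.132) [heading=135, draw]
LT 150: heading 135 -> 285
PU: pen up
RT 180: heading 285 -> 105
LT 180: heading 105 -> 285
FD 6.1: (-14.132,15.132) -> (-12.554,9.24) [heading=285, move]
Final: pos=(-12.554,9.24), heading=285, 4 segment(s) drawn

Segment lengths:
  seg 1: (8,-7) -> (1.353,-0.353), length = 9.4
  seg 2: (1.353,-0.353) -> (-6.071,7.071), length = 10.5
  seg 3: (-6.071,7.071) -> (-8.476,9.476), length = 3.4
  seg 4: (-8.476,9.476) -> (-14.132,15.132), length = 8
Total = 31.3

Answer: 31.3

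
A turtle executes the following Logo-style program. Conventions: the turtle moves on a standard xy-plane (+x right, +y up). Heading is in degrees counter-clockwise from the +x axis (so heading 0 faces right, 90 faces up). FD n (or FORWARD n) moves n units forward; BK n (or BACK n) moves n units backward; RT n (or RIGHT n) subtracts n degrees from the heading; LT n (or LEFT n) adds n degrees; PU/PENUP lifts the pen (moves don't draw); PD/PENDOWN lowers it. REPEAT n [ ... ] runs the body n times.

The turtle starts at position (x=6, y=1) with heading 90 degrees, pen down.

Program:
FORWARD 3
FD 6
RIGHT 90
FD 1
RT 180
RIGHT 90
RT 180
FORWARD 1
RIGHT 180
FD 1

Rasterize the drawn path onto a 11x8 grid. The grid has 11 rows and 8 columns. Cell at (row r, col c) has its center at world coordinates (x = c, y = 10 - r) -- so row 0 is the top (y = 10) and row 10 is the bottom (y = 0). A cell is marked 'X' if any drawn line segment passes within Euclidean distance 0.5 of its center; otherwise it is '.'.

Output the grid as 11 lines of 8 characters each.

Answer: ......XX
......XX
......X.
......X.
......X.
......X.
......X.
......X.
......X.
......X.
........

Derivation:
Segment 0: (6,1) -> (6,4)
Segment 1: (6,4) -> (6,10)
Segment 2: (6,10) -> (7,10)
Segment 3: (7,10) -> (7,9)
Segment 4: (7,9) -> (7,10)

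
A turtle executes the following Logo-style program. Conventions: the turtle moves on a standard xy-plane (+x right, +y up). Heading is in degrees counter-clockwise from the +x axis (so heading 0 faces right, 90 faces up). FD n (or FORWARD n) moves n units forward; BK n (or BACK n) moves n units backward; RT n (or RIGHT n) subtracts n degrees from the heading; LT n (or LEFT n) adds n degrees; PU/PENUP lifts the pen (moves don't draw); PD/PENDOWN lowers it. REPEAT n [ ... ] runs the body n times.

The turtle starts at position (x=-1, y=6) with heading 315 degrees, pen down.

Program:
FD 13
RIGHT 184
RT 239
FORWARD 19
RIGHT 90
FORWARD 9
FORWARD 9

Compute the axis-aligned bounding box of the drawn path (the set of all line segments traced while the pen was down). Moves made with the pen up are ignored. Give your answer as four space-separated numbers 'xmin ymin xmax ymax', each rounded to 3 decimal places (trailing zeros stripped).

Answer: -14.798 -21.262 8.192 6

Derivation:
Executing turtle program step by step:
Start: pos=(-1,6), heading=315, pen down
FD 13: (-1,6) -> (8.192,-3.192) [heading=315, draw]
RT 184: heading 315 -> 131
RT 239: heading 131 -> 252
FD 19: (8.192,-3.192) -> (2.321,-21.262) [heading=252, draw]
RT 90: heading 252 -> 162
FD 9: (2.321,-21.262) -> (-6.238,-18.481) [heading=162, draw]
FD 9: (-6.238,-18.481) -> (-14.798,-15.7) [heading=162, draw]
Final: pos=(-14.798,-15.7), heading=162, 4 segment(s) drawn

Segment endpoints: x in {-14.798, -6.238, -1, 2.321, 8.192}, y in {-21.262, -18.481, -15.7, -3.192, 6}
xmin=-14.798, ymin=-21.262, xmax=8.192, ymax=6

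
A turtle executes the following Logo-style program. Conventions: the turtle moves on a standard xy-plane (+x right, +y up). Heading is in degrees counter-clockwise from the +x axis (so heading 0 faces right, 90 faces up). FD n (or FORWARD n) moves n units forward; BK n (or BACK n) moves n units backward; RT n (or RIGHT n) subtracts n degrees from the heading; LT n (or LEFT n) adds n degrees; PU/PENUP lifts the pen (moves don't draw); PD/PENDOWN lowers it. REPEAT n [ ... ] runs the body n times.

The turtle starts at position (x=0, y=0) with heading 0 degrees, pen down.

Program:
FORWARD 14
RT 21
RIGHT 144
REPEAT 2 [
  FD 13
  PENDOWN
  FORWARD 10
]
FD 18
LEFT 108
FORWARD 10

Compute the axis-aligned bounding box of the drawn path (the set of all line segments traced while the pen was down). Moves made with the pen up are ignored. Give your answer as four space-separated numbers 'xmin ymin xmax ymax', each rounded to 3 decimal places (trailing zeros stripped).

Answer: -47.819 -24.951 14 0

Derivation:
Executing turtle program step by step:
Start: pos=(0,0), heading=0, pen down
FD 14: (0,0) -> (14,0) [heading=0, draw]
RT 21: heading 0 -> 339
RT 144: heading 339 -> 195
REPEAT 2 [
  -- iteration 1/2 --
  FD 13: (14,0) -> (1.443,-3.365) [heading=195, draw]
  PD: pen down
  FD 10: (1.443,-3.365) -> (-8.216,-5.953) [heading=195, draw]
  -- iteration 2/2 --
  FD 13: (-8.216,-5.953) -> (-20.773,-9.317) [heading=195, draw]
  PD: pen down
  FD 10: (-20.773,-9.317) -> (-30.433,-11.906) [heading=195, draw]
]
FD 18: (-30.433,-11.906) -> (-47.819,-16.564) [heading=195, draw]
LT 108: heading 195 -> 303
FD 10: (-47.819,-16.564) -> (-42.373,-24.951) [heading=303, draw]
Final: pos=(-42.373,-24.951), heading=303, 7 segment(s) drawn

Segment endpoints: x in {-47.819, -42.373, -30.433, -20.773, -8.216, 0, 1.443, 14}, y in {-24.951, -16.564, -11.906, -9.317, -5.953, -3.365, 0}
xmin=-47.819, ymin=-24.951, xmax=14, ymax=0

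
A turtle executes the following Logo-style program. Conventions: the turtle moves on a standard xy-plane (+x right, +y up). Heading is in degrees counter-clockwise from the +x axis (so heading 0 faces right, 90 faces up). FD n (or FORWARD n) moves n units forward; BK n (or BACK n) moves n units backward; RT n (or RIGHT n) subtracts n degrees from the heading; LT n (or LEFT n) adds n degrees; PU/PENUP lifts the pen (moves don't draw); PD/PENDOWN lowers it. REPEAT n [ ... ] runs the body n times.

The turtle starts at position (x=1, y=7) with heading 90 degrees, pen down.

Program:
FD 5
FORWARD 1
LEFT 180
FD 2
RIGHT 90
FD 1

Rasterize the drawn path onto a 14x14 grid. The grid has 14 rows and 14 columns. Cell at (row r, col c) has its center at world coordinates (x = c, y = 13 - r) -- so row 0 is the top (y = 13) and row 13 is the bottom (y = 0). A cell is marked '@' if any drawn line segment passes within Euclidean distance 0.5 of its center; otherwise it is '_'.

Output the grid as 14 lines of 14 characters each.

Answer: _@____________
_@____________
@@____________
_@____________
_@____________
_@____________
_@____________
______________
______________
______________
______________
______________
______________
______________

Derivation:
Segment 0: (1,7) -> (1,12)
Segment 1: (1,12) -> (1,13)
Segment 2: (1,13) -> (1,11)
Segment 3: (1,11) -> (-0,11)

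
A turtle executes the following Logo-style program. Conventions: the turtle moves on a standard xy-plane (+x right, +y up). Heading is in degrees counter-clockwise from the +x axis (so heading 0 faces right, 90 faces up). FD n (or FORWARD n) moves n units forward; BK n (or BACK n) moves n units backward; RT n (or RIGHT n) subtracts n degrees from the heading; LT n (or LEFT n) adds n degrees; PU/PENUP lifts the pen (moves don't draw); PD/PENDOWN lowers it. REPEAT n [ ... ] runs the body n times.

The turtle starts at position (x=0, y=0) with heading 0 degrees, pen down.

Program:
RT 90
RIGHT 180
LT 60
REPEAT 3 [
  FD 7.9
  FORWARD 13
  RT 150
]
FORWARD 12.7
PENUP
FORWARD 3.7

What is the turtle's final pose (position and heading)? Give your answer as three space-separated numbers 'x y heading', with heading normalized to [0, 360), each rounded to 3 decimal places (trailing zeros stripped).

Answer: -7.1 14.203 60

Derivation:
Executing turtle program step by step:
Start: pos=(0,0), heading=0, pen down
RT 90: heading 0 -> 270
RT 180: heading 270 -> 90
LT 60: heading 90 -> 150
REPEAT 3 [
  -- iteration 1/3 --
  FD 7.9: (0,0) -> (-6.842,3.95) [heading=150, draw]
  FD 13: (-6.842,3.95) -> (-18.1,10.45) [heading=150, draw]
  RT 150: heading 150 -> 0
  -- iteration 2/3 --
  FD 7.9: (-18.1,10.45) -> (-10.2,10.45) [heading=0, draw]
  FD 13: (-10.2,10.45) -> (2.8,10.45) [heading=0, draw]
  RT 150: heading 0 -> 210
  -- iteration 3/3 --
  FD 7.9: (2.8,10.45) -> (-4.042,6.5) [heading=210, draw]
  FD 13: (-4.042,6.5) -> (-15.3,0) [heading=210, draw]
  RT 150: heading 210 -> 60
]
FD 12.7: (-15.3,0) -> (-8.95,10.999) [heading=60, draw]
PU: pen up
FD 3.7: (-8.95,10.999) -> (-7.1,14.203) [heading=60, move]
Final: pos=(-7.1,14.203), heading=60, 7 segment(s) drawn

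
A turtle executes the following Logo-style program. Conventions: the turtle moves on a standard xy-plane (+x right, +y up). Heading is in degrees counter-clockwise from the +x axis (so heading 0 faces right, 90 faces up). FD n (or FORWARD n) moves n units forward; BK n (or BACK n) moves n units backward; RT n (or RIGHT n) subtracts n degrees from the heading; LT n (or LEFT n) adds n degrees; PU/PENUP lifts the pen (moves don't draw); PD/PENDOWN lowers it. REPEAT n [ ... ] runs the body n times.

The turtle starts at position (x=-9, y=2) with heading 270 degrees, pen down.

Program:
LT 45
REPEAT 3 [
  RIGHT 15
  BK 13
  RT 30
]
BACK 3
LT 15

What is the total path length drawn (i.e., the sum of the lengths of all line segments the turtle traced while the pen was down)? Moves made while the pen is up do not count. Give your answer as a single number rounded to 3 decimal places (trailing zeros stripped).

Answer: 42

Derivation:
Executing turtle program step by step:
Start: pos=(-9,2), heading=270, pen down
LT 45: heading 270 -> 315
REPEAT 3 [
  -- iteration 1/3 --
  RT 15: heading 315 -> 300
  BK 13: (-9,2) -> (-15.5,13.258) [heading=300, draw]
  RT 30: heading 300 -> 270
  -- iteration 2/3 --
  RT 15: heading 270 -> 255
  BK 13: (-15.5,13.258) -> (-12.135,25.815) [heading=255, draw]
  RT 30: heading 255 -> 225
  -- iteration 3/3 --
  RT 15: heading 225 -> 210
  BK 13: (-12.135,25.815) -> (-0.877,32.315) [heading=210, draw]
  RT 30: heading 210 -> 180
]
BK 3: (-0.877,32.315) -> (2.123,32.315) [heading=180, draw]
LT 15: heading 180 -> 195
Final: pos=(2.123,32.315), heading=195, 4 segment(s) drawn

Segment lengths:
  seg 1: (-9,2) -> (-15.5,13.258), length = 13
  seg 2: (-15.5,13.258) -> (-12.135,25.815), length = 13
  seg 3: (-12.135,25.815) -> (-0.877,32.315), length = 13
  seg 4: (-0.877,32.315) -> (2.123,32.315), length = 3
Total = 42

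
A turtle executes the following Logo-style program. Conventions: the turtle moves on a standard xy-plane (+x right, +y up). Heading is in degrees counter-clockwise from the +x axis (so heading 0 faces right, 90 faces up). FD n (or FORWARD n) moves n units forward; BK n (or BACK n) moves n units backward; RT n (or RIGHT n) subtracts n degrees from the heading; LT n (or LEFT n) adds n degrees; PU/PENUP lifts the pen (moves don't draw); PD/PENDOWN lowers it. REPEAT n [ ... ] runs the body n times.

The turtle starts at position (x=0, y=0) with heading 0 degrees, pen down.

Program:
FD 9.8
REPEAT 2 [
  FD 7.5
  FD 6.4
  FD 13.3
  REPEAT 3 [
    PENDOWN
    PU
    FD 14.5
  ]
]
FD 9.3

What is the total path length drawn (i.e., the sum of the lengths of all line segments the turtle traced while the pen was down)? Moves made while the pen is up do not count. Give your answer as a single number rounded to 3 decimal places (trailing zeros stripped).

Executing turtle program step by step:
Start: pos=(0,0), heading=0, pen down
FD 9.8: (0,0) -> (9.8,0) [heading=0, draw]
REPEAT 2 [
  -- iteration 1/2 --
  FD 7.5: (9.8,0) -> (17.3,0) [heading=0, draw]
  FD 6.4: (17.3,0) -> (23.7,0) [heading=0, draw]
  FD 13.3: (23.7,0) -> (37,0) [heading=0, draw]
  REPEAT 3 [
    -- iteration 1/3 --
    PD: pen down
    PU: pen up
    FD 14.5: (37,0) -> (51.5,0) [heading=0, move]
    -- iteration 2/3 --
    PD: pen down
    PU: pen up
    FD 14.5: (51.5,0) -> (66,0) [heading=0, move]
    -- iteration 3/3 --
    PD: pen down
    PU: pen up
    FD 14.5: (66,0) -> (80.5,0) [heading=0, move]
  ]
  -- iteration 2/2 --
  FD 7.5: (80.5,0) -> (88,0) [heading=0, move]
  FD 6.4: (88,0) -> (94.4,0) [heading=0, move]
  FD 13.3: (94.4,0) -> (107.7,0) [heading=0, move]
  REPEAT 3 [
    -- iteration 1/3 --
    PD: pen down
    PU: pen up
    FD 14.5: (107.7,0) -> (122.2,0) [heading=0, move]
    -- iteration 2/3 --
    PD: pen down
    PU: pen up
    FD 14.5: (122.2,0) -> (136.7,0) [heading=0, move]
    -- iteration 3/3 --
    PD: pen down
    PU: pen up
    FD 14.5: (136.7,0) -> (151.2,0) [heading=0, move]
  ]
]
FD 9.3: (151.2,0) -> (160.5,0) [heading=0, move]
Final: pos=(160.5,0), heading=0, 4 segment(s) drawn

Segment lengths:
  seg 1: (0,0) -> (9.8,0), length = 9.8
  seg 2: (9.8,0) -> (17.3,0), length = 7.5
  seg 3: (17.3,0) -> (23.7,0), length = 6.4
  seg 4: (23.7,0) -> (37,0), length = 13.3
Total = 37

Answer: 37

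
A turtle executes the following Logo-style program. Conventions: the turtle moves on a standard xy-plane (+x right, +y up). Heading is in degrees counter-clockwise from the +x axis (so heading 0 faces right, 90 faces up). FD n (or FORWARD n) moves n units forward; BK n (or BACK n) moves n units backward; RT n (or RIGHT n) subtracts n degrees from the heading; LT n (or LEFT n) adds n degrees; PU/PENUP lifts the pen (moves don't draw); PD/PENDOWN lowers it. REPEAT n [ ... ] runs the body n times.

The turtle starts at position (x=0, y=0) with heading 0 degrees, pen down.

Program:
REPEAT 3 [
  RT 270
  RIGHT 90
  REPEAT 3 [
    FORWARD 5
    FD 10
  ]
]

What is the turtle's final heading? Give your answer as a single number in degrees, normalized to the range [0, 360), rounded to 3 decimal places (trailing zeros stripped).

Executing turtle program step by step:
Start: pos=(0,0), heading=0, pen down
REPEAT 3 [
  -- iteration 1/3 --
  RT 270: heading 0 -> 90
  RT 90: heading 90 -> 0
  REPEAT 3 [
    -- iteration 1/3 --
    FD 5: (0,0) -> (5,0) [heading=0, draw]
    FD 10: (5,0) -> (15,0) [heading=0, draw]
    -- iteration 2/3 --
    FD 5: (15,0) -> (20,0) [heading=0, draw]
    FD 10: (20,0) -> (30,0) [heading=0, draw]
    -- iteration 3/3 --
    FD 5: (30,0) -> (35,0) [heading=0, draw]
    FD 10: (35,0) -> (45,0) [heading=0, draw]
  ]
  -- iteration 2/3 --
  RT 270: heading 0 -> 90
  RT 90: heading 90 -> 0
  REPEAT 3 [
    -- iteration 1/3 --
    FD 5: (45,0) -> (50,0) [heading=0, draw]
    FD 10: (50,0) -> (60,0) [heading=0, draw]
    -- iteration 2/3 --
    FD 5: (60,0) -> (65,0) [heading=0, draw]
    FD 10: (65,0) -> (75,0) [heading=0, draw]
    -- iteration 3/3 --
    FD 5: (75,0) -> (80,0) [heading=0, draw]
    FD 10: (80,0) -> (90,0) [heading=0, draw]
  ]
  -- iteration 3/3 --
  RT 270: heading 0 -> 90
  RT 90: heading 90 -> 0
  REPEAT 3 [
    -- iteration 1/3 --
    FD 5: (90,0) -> (95,0) [heading=0, draw]
    FD 10: (95,0) -> (105,0) [heading=0, draw]
    -- iteration 2/3 --
    FD 5: (105,0) -> (110,0) [heading=0, draw]
    FD 10: (110,0) -> (120,0) [heading=0, draw]
    -- iteration 3/3 --
    FD 5: (120,0) -> (125,0) [heading=0, draw]
    FD 10: (125,0) -> (135,0) [heading=0, draw]
  ]
]
Final: pos=(135,0), heading=0, 18 segment(s) drawn

Answer: 0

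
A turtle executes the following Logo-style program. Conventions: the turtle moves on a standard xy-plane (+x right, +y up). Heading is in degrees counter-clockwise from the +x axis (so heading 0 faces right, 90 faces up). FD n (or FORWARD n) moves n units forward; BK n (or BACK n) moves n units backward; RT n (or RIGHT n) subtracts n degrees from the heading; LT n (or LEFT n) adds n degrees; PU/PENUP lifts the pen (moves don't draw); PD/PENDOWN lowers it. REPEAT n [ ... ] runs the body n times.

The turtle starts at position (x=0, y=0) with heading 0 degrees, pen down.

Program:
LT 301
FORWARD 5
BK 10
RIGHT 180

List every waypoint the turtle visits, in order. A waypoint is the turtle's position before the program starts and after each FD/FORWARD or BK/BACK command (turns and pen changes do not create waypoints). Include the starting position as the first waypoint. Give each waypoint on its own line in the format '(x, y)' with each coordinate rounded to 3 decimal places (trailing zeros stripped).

Executing turtle program step by step:
Start: pos=(0,0), heading=0, pen down
LT 301: heading 0 -> 301
FD 5: (0,0) -> (2.575,-4.286) [heading=301, draw]
BK 10: (2.575,-4.286) -> (-2.575,4.286) [heading=301, draw]
RT 180: heading 301 -> 121
Final: pos=(-2.575,4.286), heading=121, 2 segment(s) drawn
Waypoints (3 total):
(0, 0)
(2.575, -4.286)
(-2.575, 4.286)

Answer: (0, 0)
(2.575, -4.286)
(-2.575, 4.286)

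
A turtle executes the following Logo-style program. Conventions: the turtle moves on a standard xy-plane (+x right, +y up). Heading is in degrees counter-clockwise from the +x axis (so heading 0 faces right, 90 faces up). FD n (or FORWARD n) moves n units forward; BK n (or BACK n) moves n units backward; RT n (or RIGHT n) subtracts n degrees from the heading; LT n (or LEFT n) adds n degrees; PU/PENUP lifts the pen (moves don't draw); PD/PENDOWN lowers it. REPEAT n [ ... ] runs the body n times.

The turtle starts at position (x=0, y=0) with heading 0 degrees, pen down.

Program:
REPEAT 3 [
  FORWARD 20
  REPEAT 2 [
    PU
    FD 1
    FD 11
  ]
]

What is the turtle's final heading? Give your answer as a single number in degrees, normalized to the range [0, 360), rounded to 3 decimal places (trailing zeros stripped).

Executing turtle program step by step:
Start: pos=(0,0), heading=0, pen down
REPEAT 3 [
  -- iteration 1/3 --
  FD 20: (0,0) -> (20,0) [heading=0, draw]
  REPEAT 2 [
    -- iteration 1/2 --
    PU: pen up
    FD 1: (20,0) -> (21,0) [heading=0, move]
    FD 11: (21,0) -> (32,0) [heading=0, move]
    -- iteration 2/2 --
    PU: pen up
    FD 1: (32,0) -> (33,0) [heading=0, move]
    FD 11: (33,0) -> (44,0) [heading=0, move]
  ]
  -- iteration 2/3 --
  FD 20: (44,0) -> (64,0) [heading=0, move]
  REPEAT 2 [
    -- iteration 1/2 --
    PU: pen up
    FD 1: (64,0) -> (65,0) [heading=0, move]
    FD 11: (65,0) -> (76,0) [heading=0, move]
    -- iteration 2/2 --
    PU: pen up
    FD 1: (76,0) -> (77,0) [heading=0, move]
    FD 11: (77,0) -> (88,0) [heading=0, move]
  ]
  -- iteration 3/3 --
  FD 20: (88,0) -> (108,0) [heading=0, move]
  REPEAT 2 [
    -- iteration 1/2 --
    PU: pen up
    FD 1: (108,0) -> (109,0) [heading=0, move]
    FD 11: (109,0) -> (120,0) [heading=0, move]
    -- iteration 2/2 --
    PU: pen up
    FD 1: (120,0) -> (121,0) [heading=0, move]
    FD 11: (121,0) -> (132,0) [heading=0, move]
  ]
]
Final: pos=(132,0), heading=0, 1 segment(s) drawn

Answer: 0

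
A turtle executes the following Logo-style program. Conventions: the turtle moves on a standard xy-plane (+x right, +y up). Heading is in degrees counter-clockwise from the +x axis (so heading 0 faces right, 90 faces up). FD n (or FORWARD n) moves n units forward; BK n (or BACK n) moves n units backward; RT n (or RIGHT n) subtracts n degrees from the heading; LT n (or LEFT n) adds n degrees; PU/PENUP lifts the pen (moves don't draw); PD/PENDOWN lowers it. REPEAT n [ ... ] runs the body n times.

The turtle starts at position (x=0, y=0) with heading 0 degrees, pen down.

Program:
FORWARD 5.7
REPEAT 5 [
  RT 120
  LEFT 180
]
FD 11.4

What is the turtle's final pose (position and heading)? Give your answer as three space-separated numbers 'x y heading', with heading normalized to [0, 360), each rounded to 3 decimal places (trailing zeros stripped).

Answer: 11.4 -9.873 300

Derivation:
Executing turtle program step by step:
Start: pos=(0,0), heading=0, pen down
FD 5.7: (0,0) -> (5.7,0) [heading=0, draw]
REPEAT 5 [
  -- iteration 1/5 --
  RT 120: heading 0 -> 240
  LT 180: heading 240 -> 60
  -- iteration 2/5 --
  RT 120: heading 60 -> 300
  LT 180: heading 300 -> 120
  -- iteration 3/5 --
  RT 120: heading 120 -> 0
  LT 180: heading 0 -> 180
  -- iteration 4/5 --
  RT 120: heading 180 -> 60
  LT 180: heading 60 -> 240
  -- iteration 5/5 --
  RT 120: heading 240 -> 120
  LT 180: heading 120 -> 300
]
FD 11.4: (5.7,0) -> (11.4,-9.873) [heading=300, draw]
Final: pos=(11.4,-9.873), heading=300, 2 segment(s) drawn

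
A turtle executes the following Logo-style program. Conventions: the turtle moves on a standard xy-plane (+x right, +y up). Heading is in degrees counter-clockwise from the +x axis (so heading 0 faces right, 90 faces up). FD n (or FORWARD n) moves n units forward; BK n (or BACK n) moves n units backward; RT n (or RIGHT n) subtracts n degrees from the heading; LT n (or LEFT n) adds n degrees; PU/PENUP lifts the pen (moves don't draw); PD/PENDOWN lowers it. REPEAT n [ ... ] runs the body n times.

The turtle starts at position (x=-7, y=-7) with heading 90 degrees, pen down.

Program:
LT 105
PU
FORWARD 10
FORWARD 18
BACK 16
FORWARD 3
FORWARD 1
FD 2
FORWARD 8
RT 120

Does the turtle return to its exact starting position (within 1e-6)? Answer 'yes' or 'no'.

Answer: no

Derivation:
Executing turtle program step by step:
Start: pos=(-7,-7), heading=90, pen down
LT 105: heading 90 -> 195
PU: pen up
FD 10: (-7,-7) -> (-16.659,-9.588) [heading=195, move]
FD 18: (-16.659,-9.588) -> (-34.046,-14.247) [heading=195, move]
BK 16: (-34.046,-14.247) -> (-18.591,-10.106) [heading=195, move]
FD 3: (-18.591,-10.106) -> (-21.489,-10.882) [heading=195, move]
FD 1: (-21.489,-10.882) -> (-22.455,-11.141) [heading=195, move]
FD 2: (-22.455,-11.141) -> (-24.387,-11.659) [heading=195, move]
FD 8: (-24.387,-11.659) -> (-32.114,-13.729) [heading=195, move]
RT 120: heading 195 -> 75
Final: pos=(-32.114,-13.729), heading=75, 0 segment(s) drawn

Start position: (-7, -7)
Final position: (-32.114, -13.729)
Distance = 26; >= 1e-6 -> NOT closed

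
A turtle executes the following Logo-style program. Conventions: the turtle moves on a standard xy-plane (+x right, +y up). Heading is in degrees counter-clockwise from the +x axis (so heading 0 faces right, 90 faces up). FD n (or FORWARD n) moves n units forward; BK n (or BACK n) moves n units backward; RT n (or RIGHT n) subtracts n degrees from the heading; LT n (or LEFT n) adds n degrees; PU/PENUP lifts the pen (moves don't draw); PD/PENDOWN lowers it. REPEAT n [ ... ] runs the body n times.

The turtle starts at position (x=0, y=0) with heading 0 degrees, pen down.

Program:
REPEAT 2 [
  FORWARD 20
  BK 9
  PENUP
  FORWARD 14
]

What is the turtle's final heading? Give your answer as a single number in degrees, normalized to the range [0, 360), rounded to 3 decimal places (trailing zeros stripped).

Answer: 0

Derivation:
Executing turtle program step by step:
Start: pos=(0,0), heading=0, pen down
REPEAT 2 [
  -- iteration 1/2 --
  FD 20: (0,0) -> (20,0) [heading=0, draw]
  BK 9: (20,0) -> (11,0) [heading=0, draw]
  PU: pen up
  FD 14: (11,0) -> (25,0) [heading=0, move]
  -- iteration 2/2 --
  FD 20: (25,0) -> (45,0) [heading=0, move]
  BK 9: (45,0) -> (36,0) [heading=0, move]
  PU: pen up
  FD 14: (36,0) -> (50,0) [heading=0, move]
]
Final: pos=(50,0), heading=0, 2 segment(s) drawn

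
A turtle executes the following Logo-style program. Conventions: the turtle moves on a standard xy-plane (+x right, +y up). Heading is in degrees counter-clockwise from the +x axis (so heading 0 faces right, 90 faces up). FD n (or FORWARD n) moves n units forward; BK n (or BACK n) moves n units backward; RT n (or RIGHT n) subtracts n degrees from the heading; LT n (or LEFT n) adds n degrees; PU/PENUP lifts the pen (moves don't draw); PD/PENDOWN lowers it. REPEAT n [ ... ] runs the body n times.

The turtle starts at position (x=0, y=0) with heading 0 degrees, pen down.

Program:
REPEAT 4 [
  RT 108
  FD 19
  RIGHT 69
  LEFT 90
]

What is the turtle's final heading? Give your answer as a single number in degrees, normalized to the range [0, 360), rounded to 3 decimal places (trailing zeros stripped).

Answer: 12

Derivation:
Executing turtle program step by step:
Start: pos=(0,0), heading=0, pen down
REPEAT 4 [
  -- iteration 1/4 --
  RT 108: heading 0 -> 252
  FD 19: (0,0) -> (-5.871,-18.07) [heading=252, draw]
  RT 69: heading 252 -> 183
  LT 90: heading 183 -> 273
  -- iteration 2/4 --
  RT 108: heading 273 -> 165
  FD 19: (-5.871,-18.07) -> (-24.224,-13.153) [heading=165, draw]
  RT 69: heading 165 -> 96
  LT 90: heading 96 -> 186
  -- iteration 3/4 --
  RT 108: heading 186 -> 78
  FD 19: (-24.224,-13.153) -> (-20.274,5.432) [heading=78, draw]
  RT 69: heading 78 -> 9
  LT 90: heading 9 -> 99
  -- iteration 4/4 --
  RT 108: heading 99 -> 351
  FD 19: (-20.274,5.432) -> (-1.508,2.46) [heading=351, draw]
  RT 69: heading 351 -> 282
  LT 90: heading 282 -> 12
]
Final: pos=(-1.508,2.46), heading=12, 4 segment(s) drawn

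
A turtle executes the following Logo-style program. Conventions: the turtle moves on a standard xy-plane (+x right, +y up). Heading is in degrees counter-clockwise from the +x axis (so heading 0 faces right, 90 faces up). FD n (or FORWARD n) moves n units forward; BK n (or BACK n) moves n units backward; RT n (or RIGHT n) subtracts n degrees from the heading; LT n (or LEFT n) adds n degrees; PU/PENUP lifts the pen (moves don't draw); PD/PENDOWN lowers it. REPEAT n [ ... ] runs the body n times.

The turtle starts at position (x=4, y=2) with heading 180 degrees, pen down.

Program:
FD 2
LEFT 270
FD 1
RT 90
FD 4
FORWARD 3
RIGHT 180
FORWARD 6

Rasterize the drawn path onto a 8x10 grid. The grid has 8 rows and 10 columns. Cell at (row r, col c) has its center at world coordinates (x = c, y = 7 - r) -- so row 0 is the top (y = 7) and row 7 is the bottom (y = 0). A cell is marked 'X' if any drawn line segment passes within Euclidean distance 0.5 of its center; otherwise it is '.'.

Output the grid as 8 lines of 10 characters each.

Segment 0: (4,2) -> (2,2)
Segment 1: (2,2) -> (2,3)
Segment 2: (2,3) -> (6,3)
Segment 3: (6,3) -> (9,3)
Segment 4: (9,3) -> (3,3)

Answer: ..........
..........
..........
..........
..XXXXXXXX
..XXX.....
..........
..........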